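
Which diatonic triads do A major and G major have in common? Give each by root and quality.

Bm, D

Triads in A major: A (I), Bm (ii), C#m (iii), D (IV), E (V), F#m (vi), G#dim (vii°).
Triads in G major: G (I), Am (ii), Bm (iii), C (IV), D (V), Em (vi), F#dim (vii°).
Shared triads with their functions: Bm (ii in A major, iii in G major); D (IV in A major, V in G major).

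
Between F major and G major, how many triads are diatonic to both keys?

Diatonic triads of F major: F (I), Gm (ii), Am (iii), Bb (IV), C (V), Dm (vi), Edim (vii°).
Diatonic triads of G major: G (I), Am (ii), Bm (iii), C (IV), D (V), Em (vi), F#dim (vii°).
Matching root and quality in both lists: Am, C.
That gives 2 common triads.

2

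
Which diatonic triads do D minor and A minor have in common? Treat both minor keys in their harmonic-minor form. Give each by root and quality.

Triads in D minor (harmonic minor): D minor (i), E diminished (ii°), F augmented (III+), G minor (iv), A major (V), Bb major (VI), C# diminished (vii°).
Triads in A minor (harmonic minor): A minor (i), B diminished (ii°), C augmented (III+), D minor (iv), E major (V), F major (VI), G# diminished (vii°).
Shared triads with their functions: D minor (i in D minor, iv in A minor).

Dm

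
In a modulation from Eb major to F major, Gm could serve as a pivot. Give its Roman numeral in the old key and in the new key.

The scale of Eb major is Eb F G Ab Bb C D; G is degree 3, and the triad built there (G-Bb-D) is minor, so it is iii.
The scale of F major is F G A Bb C D E; G is degree 2, and the triad built there (G-Bb-D) is minor, so it is ii.

iii in Eb major; ii in F major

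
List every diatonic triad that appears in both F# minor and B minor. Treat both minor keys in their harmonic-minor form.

Bm

Triads in F# minor (harmonic minor): F#m (i), G#dim (ii°), Aaug (III+), Bm (iv), C# (V), D (VI), E#dim (vii°).
Triads in B minor (harmonic minor): Bm (i), C#dim (ii°), Daug (III+), Em (iv), F# (V), G (VI), A#dim (vii°).
Shared triads with their functions: Bm (iv in F# minor, i in B minor).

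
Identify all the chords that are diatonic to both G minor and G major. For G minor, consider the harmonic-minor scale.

Triads in G minor (harmonic minor): Gm (i), Adim (ii°), Bbaug (III+), Cm (iv), D (V), Eb (VI), F#dim (vii°).
Triads in G major: G (I), Am (ii), Bm (iii), C (IV), D (V), Em (vi), F#dim (vii°).
Shared triads with their functions: D (V in G minor, V in G major); F#dim (vii° in G minor, vii° in G major).

D, F#dim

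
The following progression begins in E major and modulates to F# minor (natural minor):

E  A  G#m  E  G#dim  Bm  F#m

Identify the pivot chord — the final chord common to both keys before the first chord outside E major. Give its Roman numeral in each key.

E — I in E major, VII in F# minor

Chords diatonic to E major: E, F#m, G#m, A, B, C#m, D#dim.
Reading the progression, the first chord not in that set is G#dim, so the modulation leaves E major there.
The chord immediately before G#dim is E, which is diatonic to both keys: I in E major and VII in F# minor.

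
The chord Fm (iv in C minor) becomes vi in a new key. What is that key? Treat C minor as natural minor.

The numeral vi denotes a minor triad on scale degree 6. With F on degree 6, the tonic of the new key is A♭.
Degree 6 carries a minor triad in major keys, so the destination is A♭ major.
Check: the diatonic triads of A♭ major are A♭ (I), B♭m (ii), Cm (iii), D♭ (IV), E♭ (V), Fm (vi), Gdim (vii°) — Fm is indeed vi.

A♭ major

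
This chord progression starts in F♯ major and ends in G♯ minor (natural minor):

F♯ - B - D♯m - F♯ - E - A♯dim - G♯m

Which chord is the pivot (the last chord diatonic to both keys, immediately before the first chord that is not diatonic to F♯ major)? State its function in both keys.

Chords diatonic to F♯ major: F♯, G♯m, A♯m, B, C♯, D♯m, E♯dim.
Reading the progression, the first chord not in that set is E, so the modulation leaves F♯ major there.
The chord immediately before E is F♯, which is diatonic to both keys: I in F♯ major and VII in G♯ minor.

F♯ — I in F♯ major, VII in G♯ minor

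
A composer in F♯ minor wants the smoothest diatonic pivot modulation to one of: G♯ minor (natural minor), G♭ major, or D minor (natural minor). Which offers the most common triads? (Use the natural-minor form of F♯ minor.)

G♯ minor

Triads of F♯ minor (natural minor): F♯ minor (i), G♯ diminished (ii°), A major (III), B minor (iv), C♯ minor (v), D major (VI), E major (VII).
G♯ minor (natural minor) shares 2: C♯m, E.
G♭ major shares 0: none.
D minor (natural minor) shares 0: none.
The most common triads (2) are shared with G♯ minor.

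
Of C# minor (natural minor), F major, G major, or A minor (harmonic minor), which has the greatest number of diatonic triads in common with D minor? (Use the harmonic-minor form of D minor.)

F major

Triads of D minor (harmonic minor): D minor (i), E diminished (ii°), F augmented (III+), G minor (iv), A major (V), Bb major (VI), C# diminished (vii°).
C# minor (natural minor) shares 1: A.
F major shares 4: Dm, Edim, Gm, Bb.
G major shares 0: none.
A minor (harmonic minor) shares 1: Dm.
The most common triads (4) are shared with F major.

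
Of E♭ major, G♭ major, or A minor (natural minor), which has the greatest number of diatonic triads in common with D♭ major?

G♭ major

Triads of D♭ major: D♭ major (I), E♭ minor (ii), F minor (iii), G♭ major (IV), A♭ major (V), B♭ minor (vi), C diminished (vii°).
E♭ major shares 2: Fm, A♭.
G♭ major shares 4: D♭, E♭m, G♭, B♭m.
A minor (natural minor) shares 0: none.
The most common triads (4) are shared with G♭ major.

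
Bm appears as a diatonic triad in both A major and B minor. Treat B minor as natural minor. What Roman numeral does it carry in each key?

The scale of A major is A B C# D E F# G#; B is degree 2, and the triad built there (B-D-F#) is minor, so it is ii.
The scale of B minor (natural minor) is B C# D E F# G A; B is degree 1, and the triad built there (B-D-F#) is minor, so it is i.

ii in A major; i in B minor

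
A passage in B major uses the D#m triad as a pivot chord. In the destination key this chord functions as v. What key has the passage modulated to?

G# minor

The numeral v denotes a minor triad on scale degree 5. With D# on degree 5, the tonic of the new key is G#.
Degree 5 carries a minor triad in natural-minor keys, so the destination is G# minor.
Check: the diatonic triads of G# minor (natural minor) are G#m (i), A#dim (ii°), B (III), C#m (iv), D#m (v), E (VI), F# (VII) — D#m is indeed v.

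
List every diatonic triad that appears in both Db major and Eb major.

Triads in Db major: Db (I), Ebm (ii), Fm (iii), Gb (IV), Ab (V), Bbm (vi), Cdim (vii°).
Triads in Eb major: Eb (I), Fm (ii), Gm (iii), Ab (IV), Bb (V), Cm (vi), Ddim (vii°).
Shared triads with their functions: Fm (iii in Db major, ii in Eb major); Ab (V in Db major, IV in Eb major).

Fm, Ab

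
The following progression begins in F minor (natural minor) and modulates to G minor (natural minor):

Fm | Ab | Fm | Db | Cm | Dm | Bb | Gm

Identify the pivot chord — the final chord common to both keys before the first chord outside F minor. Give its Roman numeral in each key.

Chords diatonic to F minor: Fm, Gdim, Ab, Bbm, Cm, Db, Eb.
Reading the progression, the first chord not in that set is Dm, so the modulation leaves F minor there.
The chord immediately before Dm is Cm, which is diatonic to both keys: v in F minor and iv in G minor.

Cm — v in F minor, iv in G minor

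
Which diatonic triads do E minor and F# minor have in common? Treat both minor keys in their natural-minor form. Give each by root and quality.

Triads in E minor (natural minor): Em (i), F#dim (ii°), G (III), Am (iv), Bm (v), C (VI), D (VII).
Triads in F# minor (natural minor): F#m (i), G#dim (ii°), A (III), Bm (iv), C#m (v), D (VI), E (VII).
Shared triads with their functions: Bm (v in E minor, iv in F# minor); D (VII in E minor, VI in F# minor).

Bm, D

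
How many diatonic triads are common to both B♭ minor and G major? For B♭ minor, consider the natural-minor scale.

Diatonic triads of B♭ minor (natural minor): B♭m (i), Cdim (ii°), D♭ (III), E♭m (iv), Fm (v), G♭ (VI), A♭ (VII).
Diatonic triads of G major: G (I), Am (ii), Bm (iii), C (IV), D (V), Em (vi), F♯dim (vii°).
No triad has the same root and quality in both keys.

0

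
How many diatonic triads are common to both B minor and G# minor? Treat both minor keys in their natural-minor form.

Diatonic triads of B minor (natural minor): B minor (i), C# diminished (ii°), D major (III), E minor (iv), F# minor (v), G major (VI), A major (VII).
Diatonic triads of G# minor (natural minor): G# minor (i), A# diminished (ii°), B major (III), C# minor (iv), D# minor (v), E major (VI), F# major (VII).
No triad has the same root and quality in both keys.

0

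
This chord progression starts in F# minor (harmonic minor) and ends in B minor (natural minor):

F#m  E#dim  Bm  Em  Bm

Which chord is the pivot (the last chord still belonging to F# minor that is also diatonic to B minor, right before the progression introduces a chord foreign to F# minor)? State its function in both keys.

Bm — iv in F# minor, i in B minor

Chords diatonic to F# minor: F#m, G#dim, Aaug, Bm, C#, D, E#dim.
Reading the progression, the first chord not in that set is Em, so the modulation leaves F# minor there.
The chord immediately before Em is Bm, which is diatonic to both keys: iv in F# minor and i in B minor.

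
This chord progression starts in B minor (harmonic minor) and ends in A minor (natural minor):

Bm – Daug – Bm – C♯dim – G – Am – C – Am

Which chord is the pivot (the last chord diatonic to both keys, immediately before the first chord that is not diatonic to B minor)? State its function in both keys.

G — VI in B minor, VII in A minor

Chords diatonic to B minor: Bm, C♯dim, Daug, Em, F♯, G, A♯dim.
Reading the progression, the first chord not in that set is Am, so the modulation leaves B minor there.
The chord immediately before Am is G, which is diatonic to both keys: VI in B minor and VII in A minor.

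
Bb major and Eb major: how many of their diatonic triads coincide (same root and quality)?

4

Diatonic triads of Bb major: Bb (I), Cm (ii), Dm (iii), Eb (IV), F (V), Gm (vi), Adim (vii°).
Diatonic triads of Eb major: Eb (I), Fm (ii), Gm (iii), Ab (IV), Bb (V), Cm (vi), Ddim (vii°).
Matching root and quality in both lists: Bb, Cm, Eb, Gm.
That gives 4 common triads.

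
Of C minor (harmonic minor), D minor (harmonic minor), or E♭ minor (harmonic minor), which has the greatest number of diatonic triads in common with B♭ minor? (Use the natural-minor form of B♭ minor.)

Triads of B♭ minor (natural minor): B♭m (i), Cdim (ii°), D♭ (III), E♭m (iv), Fm (v), G♭ (VI), A♭ (VII).
C minor (harmonic minor) shares 2: Fm, A♭.
D minor (harmonic minor) shares 0: none.
E♭ minor (harmonic minor) shares 1: E♭m.
The most common triads (2) are shared with C minor.

C minor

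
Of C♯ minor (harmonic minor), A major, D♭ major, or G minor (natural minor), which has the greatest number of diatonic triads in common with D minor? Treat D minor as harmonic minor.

Triads of D minor (harmonic minor): Dm (i), Edim (ii°), Faug (III+), Gm (iv), A (V), B♭ (VI), C♯dim (vii°).
C♯ minor (harmonic minor) shares 1: A.
A major shares 1: A.
D♭ major shares 0: none.
G minor (natural minor) shares 3: Dm, Gm, B♭.
The most common triads (3) are shared with G minor.

G minor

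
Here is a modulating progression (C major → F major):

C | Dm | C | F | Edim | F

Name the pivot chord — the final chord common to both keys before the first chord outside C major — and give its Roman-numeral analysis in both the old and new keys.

F — IV in C major, I in F major

Chords diatonic to C major: C, Dm, Em, F, G, Am, Bdim.
Reading the progression, the first chord not in that set is Edim, so the modulation leaves C major there.
The chord immediately before Edim is F, which is diatonic to both keys: IV in C major and I in F major.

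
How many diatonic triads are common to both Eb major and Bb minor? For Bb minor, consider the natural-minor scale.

Diatonic triads of Eb major: Eb (I), Fm (ii), Gm (iii), Ab (IV), Bb (V), Cm (vi), Ddim (vii°).
Diatonic triads of Bb minor (natural minor): Bbm (i), Cdim (ii°), Db (III), Ebm (iv), Fm (v), Gb (VI), Ab (VII).
Matching root and quality in both lists: Fm, Ab.
That gives 2 common triads.

2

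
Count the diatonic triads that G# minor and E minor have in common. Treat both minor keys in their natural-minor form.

0

Diatonic triads of G# minor (natural minor): G#m (i), A#dim (ii°), B (III), C#m (iv), D#m (v), E (VI), F# (VII).
Diatonic triads of E minor (natural minor): Em (i), F#dim (ii°), G (III), Am (iv), Bm (v), C (VI), D (VII).
No triad has the same root and quality in both keys.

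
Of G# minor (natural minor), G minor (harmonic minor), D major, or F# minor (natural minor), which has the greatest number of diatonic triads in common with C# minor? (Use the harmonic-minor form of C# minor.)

F# minor

Triads of C# minor (harmonic minor): C# minor (i), D# diminished (ii°), E augmented (III+), F# minor (iv), G# major (V), A major (VI), B# diminished (vii°).
G# minor (natural minor) shares 1: C#m.
G minor (harmonic minor) shares 0: none.
D major shares 2: F#m, A.
F# minor (natural minor) shares 3: C#m, F#m, A.
The most common triads (3) are shared with F# minor.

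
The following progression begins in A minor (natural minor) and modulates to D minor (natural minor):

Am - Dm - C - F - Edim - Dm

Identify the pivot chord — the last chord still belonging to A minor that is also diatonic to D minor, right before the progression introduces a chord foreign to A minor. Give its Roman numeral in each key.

F — VI in A minor, III in D minor

Chords diatonic to A minor: Am, Bdim, C, Dm, Em, F, G.
Reading the progression, the first chord not in that set is Edim, so the modulation leaves A minor there.
The chord immediately before Edim is F, which is diatonic to both keys: VI in A minor and III in D minor.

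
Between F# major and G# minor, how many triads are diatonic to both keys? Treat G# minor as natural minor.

4

Diatonic triads of F# major: F# (I), G#m (ii), A#m (iii), B (IV), C# (V), D#m (vi), E#dim (vii°).
Diatonic triads of G# minor (natural minor): G#m (i), A#dim (ii°), B (III), C#m (iv), D#m (v), E (VI), F# (VII).
Matching root and quality in both lists: F#, G#m, B, D#m.
That gives 4 common triads.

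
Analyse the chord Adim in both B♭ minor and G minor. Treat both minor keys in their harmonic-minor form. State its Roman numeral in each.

vii° in B♭ minor; ii° in G minor

The scale of B♭ minor (harmonic minor) is B♭ C D♭ E♭ F G♭ A; A is degree 7, and the triad built there (A-C-E♭) is diminished, so it is vii°.
The scale of G minor (harmonic minor) is G A B♭ C D E♭ F♯; A is degree 2, and the triad built there (A-C-E♭) is diminished, so it is ii°.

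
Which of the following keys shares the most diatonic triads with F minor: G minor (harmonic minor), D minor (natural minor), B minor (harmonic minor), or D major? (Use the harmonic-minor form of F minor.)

Triads of F minor (harmonic minor): F minor (i), G diminished (ii°), Ab augmented (III+), Bb minor (iv), C major (V), Db major (VI), E diminished (vii°).
G minor (harmonic minor) shares 0: none.
D minor (natural minor) shares 2: C, Edim.
B minor (harmonic minor) shares 0: none.
D major shares 0: none.
The most common triads (2) are shared with D minor.

D minor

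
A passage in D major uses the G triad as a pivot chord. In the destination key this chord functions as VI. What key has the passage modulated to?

The numeral VI denotes a major triad on scale degree 6. With G on degree 6, the tonic of the new key is B.
Degree 6 carries a major triad in minor keys, so the destination is B minor.
Check: the diatonic triads of B minor (natural minor) are Bm (i), C#dim (ii°), D (III), Em (iv), F#m (v), G (VI), A (VII) — G is indeed VI.

B minor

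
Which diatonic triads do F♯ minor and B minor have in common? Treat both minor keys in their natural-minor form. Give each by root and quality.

Triads in F♯ minor (natural minor): F♯ minor (i), G♯ diminished (ii°), A major (III), B minor (iv), C♯ minor (v), D major (VI), E major (VII).
Triads in B minor (natural minor): B minor (i), C♯ diminished (ii°), D major (III), E minor (iv), F♯ minor (v), G major (VI), A major (VII).
Shared triads with their functions: F♯ minor (i in F♯ minor, v in B minor); A major (III in F♯ minor, VII in B minor); B minor (iv in F♯ minor, i in B minor); D major (VI in F♯ minor, III in B minor).

F♯m, A, Bm, D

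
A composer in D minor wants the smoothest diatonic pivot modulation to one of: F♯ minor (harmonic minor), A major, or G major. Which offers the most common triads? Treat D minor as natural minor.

Triads of D minor (natural minor): D minor (i), E diminished (ii°), F major (III), G minor (iv), A minor (v), B♭ major (VI), C major (VII).
F♯ minor (harmonic minor) shares 0: none.
A major shares 0: none.
G major shares 2: Am, C.
The most common triads (2) are shared with G major.

G major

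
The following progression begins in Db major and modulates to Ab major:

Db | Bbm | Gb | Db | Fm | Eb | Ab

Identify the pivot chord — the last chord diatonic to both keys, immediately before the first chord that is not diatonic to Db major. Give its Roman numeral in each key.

Chords diatonic to Db major: Db, Ebm, Fm, Gb, Ab, Bbm, Cdim.
Reading the progression, the first chord not in that set is Eb, so the modulation leaves Db major there.
The chord immediately before Eb is Fm, which is diatonic to both keys: iii in Db major and vi in Ab major.

Fm — iii in Db major, vi in Ab major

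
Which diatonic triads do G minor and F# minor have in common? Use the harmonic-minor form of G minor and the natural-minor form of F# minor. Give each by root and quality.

D

Triads in G minor (harmonic minor): G minor (i), A diminished (ii°), Bb augmented (III+), C minor (iv), D major (V), Eb major (VI), F# diminished (vii°).
Triads in F# minor (natural minor): F# minor (i), G# diminished (ii°), A major (III), B minor (iv), C# minor (v), D major (VI), E major (VII).
Shared triads with their functions: D major (V in G minor, VI in F# minor).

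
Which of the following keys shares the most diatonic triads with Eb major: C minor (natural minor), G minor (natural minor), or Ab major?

C minor

Triads of Eb major: Eb major (I), F minor (ii), G minor (iii), Ab major (IV), Bb major (V), C minor (vi), D diminished (vii°).
C minor (natural minor) shares 7: Eb, Fm, Gm, Ab, Bb, Cm, Ddim.
G minor (natural minor) shares 4: Eb, Gm, Bb, Cm.
Ab major shares 4: Eb, Fm, Ab, Cm.
The most common triads (7) are shared with C minor.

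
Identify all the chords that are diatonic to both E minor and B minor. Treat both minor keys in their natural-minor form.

Em, G, Bm, D

Triads in E minor (natural minor): E minor (i), F# diminished (ii°), G major (III), A minor (iv), B minor (v), C major (VI), D major (VII).
Triads in B minor (natural minor): B minor (i), C# diminished (ii°), D major (III), E minor (iv), F# minor (v), G major (VI), A major (VII).
Shared triads with their functions: E minor (i in E minor, iv in B minor); G major (III in E minor, VI in B minor); B minor (v in E minor, i in B minor); D major (VII in E minor, III in B minor).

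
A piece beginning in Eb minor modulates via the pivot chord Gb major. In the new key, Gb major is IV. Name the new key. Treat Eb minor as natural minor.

Db major

The numeral IV denotes a major triad on scale degree 4. With Gb on degree 4, the tonic of the new key is Db.
Degree 4 carries a major triad in major keys, so the destination is Db major.
Check: the diatonic triads of Db major are Db (I), Ebm (ii), Fm (iii), Gb (IV), Ab (V), Bbm (vi), Cdim (vii°) — Gb major is indeed IV.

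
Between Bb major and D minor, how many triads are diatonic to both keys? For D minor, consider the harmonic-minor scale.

Diatonic triads of Bb major: Bb (I), Cm (ii), Dm (iii), Eb (IV), F (V), Gm (vi), Adim (vii°).
Diatonic triads of D minor (harmonic minor): Dm (i), Edim (ii°), Faug (III+), Gm (iv), A (V), Bb (VI), C#dim (vii°).
Matching root and quality in both lists: Bb, Dm, Gm.
That gives 3 common triads.

3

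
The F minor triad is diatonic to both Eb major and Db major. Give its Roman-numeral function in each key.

ii in Eb major; iii in Db major

The scale of Eb major is Eb F G Ab Bb C D; F is degree 2, and the triad built there (F-Ab-C) is minor, so it is ii.
The scale of Db major is Db Eb F Gb Ab Bb C; F is degree 3, and the triad built there (F-Ab-C) is minor, so it is iii.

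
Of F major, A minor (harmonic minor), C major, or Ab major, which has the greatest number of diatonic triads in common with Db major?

Triads of Db major: Db major (I), Eb minor (ii), F minor (iii), Gb major (IV), Ab major (V), Bb minor (vi), C diminished (vii°).
F major shares 0: none.
A minor (harmonic minor) shares 0: none.
C major shares 0: none.
Ab major shares 4: Db, Fm, Ab, Bbm.
The most common triads (4) are shared with Ab major.

Ab major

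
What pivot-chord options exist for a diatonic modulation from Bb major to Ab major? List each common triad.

Triads in Bb major: Bb (I), Cm (ii), Dm (iii), Eb (IV), F (V), Gm (vi), Adim (vii°).
Triads in Ab major: Ab (I), Bbm (ii), Cm (iii), Db (IV), Eb (V), Fm (vi), Gdim (vii°).
Shared triads with their functions: Cm (ii in Bb major, iii in Ab major); Eb (IV in Bb major, V in Ab major).

Cm, Eb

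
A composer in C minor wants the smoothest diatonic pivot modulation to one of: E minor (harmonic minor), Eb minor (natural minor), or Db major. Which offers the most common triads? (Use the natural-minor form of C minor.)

Triads of C minor (natural minor): Cm (i), Ddim (ii°), Eb (III), Fm (iv), Gm (v), Ab (VI), Bb (VII).
E minor (harmonic minor) shares 0: none.
Eb minor (natural minor) shares 0: none.
Db major shares 2: Fm, Ab.
The most common triads (2) are shared with Db major.

Db major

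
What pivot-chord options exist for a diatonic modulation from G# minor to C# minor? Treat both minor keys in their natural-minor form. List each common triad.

Triads in G# minor (natural minor): G#m (i), A#dim (ii°), B (III), C#m (iv), D#m (v), E (VI), F# (VII).
Triads in C# minor (natural minor): C#m (i), D#dim (ii°), E (III), F#m (iv), G#m (v), A (VI), B (VII).
Shared triads with their functions: G#m (i in G# minor, v in C# minor); B (III in G# minor, VII in C# minor); C#m (iv in G# minor, i in C# minor); E (VI in G# minor, III in C# minor).

G#m, B, C#m, E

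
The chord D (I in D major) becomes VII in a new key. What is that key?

The numeral VII denotes a major triad on scale degree 7. With D on degree 7, the tonic of the new key is E.
Degree 7 carries a major triad in natural-minor keys, so the destination is E minor.
Check: the diatonic triads of E minor (natural minor) are Em (i), F#dim (ii°), G (III), Am (iv), Bm (v), C (VI), D (VII) — D is indeed VII.

E minor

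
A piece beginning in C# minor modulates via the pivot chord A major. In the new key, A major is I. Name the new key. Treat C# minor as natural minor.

The numeral I denotes a major triad on scale degree 1. With A on degree 1, the tonic of the new key is A.
Degree 1 carries a major triad in major keys, so the destination is A major.
Check: the diatonic triads of A major are A (I), Bm (ii), C#m (iii), D (IV), E (V), F#m (vi), G#dim (vii°) — A major is indeed I.

A major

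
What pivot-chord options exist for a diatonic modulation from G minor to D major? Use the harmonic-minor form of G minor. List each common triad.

D

Triads in G minor (harmonic minor): Gm (i), Adim (ii°), Bbaug (III+), Cm (iv), D (V), Eb (VI), F#dim (vii°).
Triads in D major: D (I), Em (ii), F#m (iii), G (IV), A (V), Bm (vi), C#dim (vii°).
Shared triads with their functions: D (V in G minor, I in D major).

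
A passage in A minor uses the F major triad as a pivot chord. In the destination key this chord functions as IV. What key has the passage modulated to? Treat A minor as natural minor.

The numeral IV denotes a major triad on scale degree 4. With F on degree 4, the tonic of the new key is C.
Degree 4 carries a major triad in major keys, so the destination is C major.
Check: the diatonic triads of C major are C (I), Dm (ii), Em (iii), F (IV), G (V), Am (vi), Bdim (vii°) — F major is indeed IV.

C major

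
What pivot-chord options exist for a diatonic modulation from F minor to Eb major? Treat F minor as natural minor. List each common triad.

Fm, Ab, Cm, Eb

Triads in F minor (natural minor): F minor (i), G diminished (ii°), Ab major (III), Bb minor (iv), C minor (v), Db major (VI), Eb major (VII).
Triads in Eb major: Eb major (I), F minor (ii), G minor (iii), Ab major (IV), Bb major (V), C minor (vi), D diminished (vii°).
Shared triads with their functions: F minor (i in F minor, ii in Eb major); Ab major (III in F minor, IV in Eb major); C minor (v in F minor, vi in Eb major); Eb major (VII in F minor, I in Eb major).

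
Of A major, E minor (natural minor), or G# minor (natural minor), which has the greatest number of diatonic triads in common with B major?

Triads of B major: B (I), C#m (ii), D#m (iii), E (IV), F# (V), G#m (vi), A#dim (vii°).
A major shares 2: C#m, E.
E minor (natural minor) shares 0: none.
G# minor (natural minor) shares 7: B, C#m, D#m, E, F#, G#m, A#dim.
The most common triads (7) are shared with G# minor.

G# minor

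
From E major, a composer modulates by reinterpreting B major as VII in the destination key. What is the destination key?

C# minor

The numeral VII denotes a major triad on scale degree 7. With B on degree 7, the tonic of the new key is C#.
Degree 7 carries a major triad in natural-minor keys, so the destination is C# minor.
Check: the diatonic triads of C# minor (natural minor) are C#m (i), D#dim (ii°), E (III), F#m (iv), G#m (v), A (VI), B (VII) — B major is indeed VII.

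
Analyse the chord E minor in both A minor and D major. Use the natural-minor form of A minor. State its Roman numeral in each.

The scale of A minor (natural minor) is A B C D E F G; E is degree 5, and the triad built there (E-G-B) is minor, so it is v.
The scale of D major is D E F♯ G A B C♯; E is degree 2, and the triad built there (E-G-B) is minor, so it is ii.

v in A minor; ii in D major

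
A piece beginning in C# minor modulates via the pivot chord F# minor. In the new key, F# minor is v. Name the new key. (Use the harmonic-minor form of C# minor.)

The numeral v denotes a minor triad on scale degree 5. With F# on degree 5, the tonic of the new key is B.
Degree 5 carries a minor triad in natural-minor keys, so the destination is B minor.
Check: the diatonic triads of B minor (natural minor) are Bm (i), C#dim (ii°), D (III), Em (iv), F#m (v), G (VI), A (VII) — F# minor is indeed v.

B minor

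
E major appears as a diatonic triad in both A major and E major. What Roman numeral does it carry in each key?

The scale of A major is A B C# D E F# G#; E is degree 5, and the triad built there (E-G#-B) is major, so it is V.
The scale of E major is E F# G# A B C# D#; E is degree 1, and the triad built there (E-G#-B) is major, so it is I.

V in A major; I in E major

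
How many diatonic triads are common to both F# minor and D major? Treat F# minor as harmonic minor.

Diatonic triads of F# minor (harmonic minor): F#m (i), G#dim (ii°), Aaug (III+), Bm (iv), C# (V), D (VI), E#dim (vii°).
Diatonic triads of D major: D (I), Em (ii), F#m (iii), G (IV), A (V), Bm (vi), C#dim (vii°).
Matching root and quality in both lists: F#m, Bm, D.
That gives 3 common triads.

3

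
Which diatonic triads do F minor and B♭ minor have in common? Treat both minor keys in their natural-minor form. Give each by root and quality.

Triads in F minor (natural minor): Fm (i), Gdim (ii°), A♭ (III), B♭m (iv), Cm (v), D♭ (VI), E♭ (VII).
Triads in B♭ minor (natural minor): B♭m (i), Cdim (ii°), D♭ (III), E♭m (iv), Fm (v), G♭ (VI), A♭ (VII).
Shared triads with their functions: Fm (i in F minor, v in B♭ minor); A♭ (III in F minor, VII in B♭ minor); B♭m (iv in F minor, i in B♭ minor); D♭ (VI in F minor, III in B♭ minor).

Fm, A♭, B♭m, D♭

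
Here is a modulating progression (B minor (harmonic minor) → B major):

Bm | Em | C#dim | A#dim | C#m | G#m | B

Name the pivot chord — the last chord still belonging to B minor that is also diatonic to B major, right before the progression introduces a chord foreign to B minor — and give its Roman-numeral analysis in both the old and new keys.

Chords diatonic to B minor: Bm, C#dim, Daug, Em, F#, G, A#dim.
Reading the progression, the first chord not in that set is C#m, so the modulation leaves B minor there.
The chord immediately before C#m is A#dim, which is diatonic to both keys: vii° in B minor and vii° in B major.

A#dim — vii° in B minor, vii° in B major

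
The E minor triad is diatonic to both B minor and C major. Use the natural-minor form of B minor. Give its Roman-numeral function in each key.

iv in B minor; iii in C major

The scale of B minor (natural minor) is B C# D E F# G A; E is degree 4, and the triad built there (E-G-B) is minor, so it is iv.
The scale of C major is C D E F G A B; E is degree 3, and the triad built there (E-G-B) is minor, so it is iii.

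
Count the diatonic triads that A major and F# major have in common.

Diatonic triads of A major: A major (I), B minor (ii), C# minor (iii), D major (IV), E major (V), F# minor (vi), G# diminished (vii°).
Diatonic triads of F# major: F# major (I), G# minor (ii), A# minor (iii), B major (IV), C# major (V), D# minor (vi), E# diminished (vii°).
No triad has the same root and quality in both keys.

0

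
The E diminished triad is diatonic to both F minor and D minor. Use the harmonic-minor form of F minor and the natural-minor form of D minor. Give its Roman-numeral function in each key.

The scale of F minor (harmonic minor) is F G Ab Bb C Db E; E is degree 7, and the triad built there (E-G-Bb) is diminished, so it is vii°.
The scale of D minor (natural minor) is D E F G A Bb C; E is degree 2, and the triad built there (E-G-Bb) is diminished, so it is ii°.

vii° in F minor; ii° in D minor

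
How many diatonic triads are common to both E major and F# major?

2

Diatonic triads of E major: E (I), F#m (ii), G#m (iii), A (IV), B (V), C#m (vi), D#dim (vii°).
Diatonic triads of F# major: F# (I), G#m (ii), A#m (iii), B (IV), C# (V), D#m (vi), E#dim (vii°).
Matching root and quality in both lists: G#m, B.
That gives 2 common triads.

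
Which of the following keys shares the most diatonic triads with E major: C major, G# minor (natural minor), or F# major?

Triads of E major: E major (I), F# minor (ii), G# minor (iii), A major (IV), B major (V), C# minor (vi), D# diminished (vii°).
C major shares 0: none.
G# minor (natural minor) shares 4: E, G#m, B, C#m.
F# major shares 2: G#m, B.
The most common triads (4) are shared with G# minor.

G# minor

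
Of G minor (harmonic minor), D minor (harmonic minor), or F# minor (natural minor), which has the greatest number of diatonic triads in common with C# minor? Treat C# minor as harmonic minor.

F# minor

Triads of C# minor (harmonic minor): C#m (i), D#dim (ii°), Eaug (III+), F#m (iv), G# (V), A (VI), B#dim (vii°).
G minor (harmonic minor) shares 0: none.
D minor (harmonic minor) shares 1: A.
F# minor (natural minor) shares 3: C#m, F#m, A.
The most common triads (3) are shared with F# minor.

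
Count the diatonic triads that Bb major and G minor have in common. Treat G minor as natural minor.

7

Diatonic triads of Bb major: Bb (I), Cm (ii), Dm (iii), Eb (IV), F (V), Gm (vi), Adim (vii°).
Diatonic triads of G minor (natural minor): Gm (i), Adim (ii°), Bb (III), Cm (iv), Dm (v), Eb (VI), F (VII).
Matching root and quality in both lists: Bb, Cm, Dm, Eb, F, Gm, Adim.
That gives 7 common triads.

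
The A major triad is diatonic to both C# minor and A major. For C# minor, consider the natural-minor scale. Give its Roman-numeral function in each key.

VI in C# minor; I in A major

The scale of C# minor (natural minor) is C# D# E F# G# A B; A is degree 6, and the triad built there (A-C#-E) is major, so it is VI.
The scale of A major is A B C# D E F# G#; A is degree 1, and the triad built there (A-C#-E) is major, so it is I.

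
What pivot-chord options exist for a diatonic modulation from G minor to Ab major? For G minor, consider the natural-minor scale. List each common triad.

Triads in G minor (natural minor): Gm (i), Adim (ii°), Bb (III), Cm (iv), Dm (v), Eb (VI), F (VII).
Triads in Ab major: Ab (I), Bbm (ii), Cm (iii), Db (IV), Eb (V), Fm (vi), Gdim (vii°).
Shared triads with their functions: Cm (iv in G minor, iii in Ab major); Eb (VI in G minor, V in Ab major).

Cm, Eb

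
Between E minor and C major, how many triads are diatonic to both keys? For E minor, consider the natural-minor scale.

Diatonic triads of E minor (natural minor): Em (i), F♯dim (ii°), G (III), Am (iv), Bm (v), C (VI), D (VII).
Diatonic triads of C major: C (I), Dm (ii), Em (iii), F (IV), G (V), Am (vi), Bdim (vii°).
Matching root and quality in both lists: Em, G, Am, C.
That gives 4 common triads.

4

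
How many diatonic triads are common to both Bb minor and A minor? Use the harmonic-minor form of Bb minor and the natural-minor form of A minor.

1

Diatonic triads of Bb minor (harmonic minor): Bb minor (i), C diminished (ii°), Db augmented (III+), Eb minor (iv), F major (V), Gb major (VI), A diminished (vii°).
Diatonic triads of A minor (natural minor): A minor (i), B diminished (ii°), C major (III), D minor (iv), E minor (v), F major (VI), G major (VII).
Matching root and quality in both lists: F major.
That gives 1 common triad.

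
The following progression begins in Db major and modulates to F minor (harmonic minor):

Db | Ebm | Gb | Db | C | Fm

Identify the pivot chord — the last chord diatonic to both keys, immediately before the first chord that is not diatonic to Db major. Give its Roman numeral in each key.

Chords diatonic to Db major: Db, Ebm, Fm, Gb, Ab, Bbm, Cdim.
Reading the progression, the first chord not in that set is C, so the modulation leaves Db major there.
The chord immediately before C is Db, which is diatonic to both keys: I in Db major and VI in F minor.

Db — I in Db major, VI in F minor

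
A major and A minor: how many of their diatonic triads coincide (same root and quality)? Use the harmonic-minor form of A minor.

Diatonic triads of A major: A major (I), B minor (ii), C# minor (iii), D major (IV), E major (V), F# minor (vi), G# diminished (vii°).
Diatonic triads of A minor (harmonic minor): A minor (i), B diminished (ii°), C augmented (III+), D minor (iv), E major (V), F major (VI), G# diminished (vii°).
Matching root and quality in both lists: E major, G# diminished.
That gives 2 common triads.

2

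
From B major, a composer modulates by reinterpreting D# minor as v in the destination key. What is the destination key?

The numeral v denotes a minor triad on scale degree 5. With D# on degree 5, the tonic of the new key is G#.
Degree 5 carries a minor triad in natural-minor keys, so the destination is G# minor.
Check: the diatonic triads of G# minor (natural minor) are G#m (i), A#dim (ii°), B (III), C#m (iv), D#m (v), E (VI), F# (VII) — D# minor is indeed v.

G# minor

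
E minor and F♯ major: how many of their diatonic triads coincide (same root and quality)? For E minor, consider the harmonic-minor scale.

Diatonic triads of E minor (harmonic minor): Em (i), F♯dim (ii°), Gaug (III+), Am (iv), B (V), C (VI), D♯dim (vii°).
Diatonic triads of F♯ major: F♯ (I), G♯m (ii), A♯m (iii), B (IV), C♯ (V), D♯m (vi), E♯dim (vii°).
Matching root and quality in both lists: B.
That gives 1 common triad.

1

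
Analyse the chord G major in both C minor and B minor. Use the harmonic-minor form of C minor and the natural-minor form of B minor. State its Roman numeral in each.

The scale of C minor (harmonic minor) is C D Eb F G Ab B; G is degree 5, and the triad built there (G-B-D) is major, so it is V.
The scale of B minor (natural minor) is B C# D E F# G A; G is degree 6, and the triad built there (G-B-D) is major, so it is VI.

V in C minor; VI in B minor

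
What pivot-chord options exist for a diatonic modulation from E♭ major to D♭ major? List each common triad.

Fm, A♭

Triads in E♭ major: E♭ (I), Fm (ii), Gm (iii), A♭ (IV), B♭ (V), Cm (vi), Ddim (vii°).
Triads in D♭ major: D♭ (I), E♭m (ii), Fm (iii), G♭ (IV), A♭ (V), B♭m (vi), Cdim (vii°).
Shared triads with their functions: Fm (ii in E♭ major, iii in D♭ major); A♭ (IV in E♭ major, V in D♭ major).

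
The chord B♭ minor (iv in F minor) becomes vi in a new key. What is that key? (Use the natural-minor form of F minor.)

The numeral vi denotes a minor triad on scale degree 6. With B♭ on degree 6, the tonic of the new key is D♭.
Degree 6 carries a minor triad in major keys, so the destination is D♭ major.
Check: the diatonic triads of D♭ major are D♭ (I), E♭m (ii), Fm (iii), G♭ (IV), A♭ (V), B♭m (vi), Cdim (vii°) — B♭ minor is indeed vi.

D♭ major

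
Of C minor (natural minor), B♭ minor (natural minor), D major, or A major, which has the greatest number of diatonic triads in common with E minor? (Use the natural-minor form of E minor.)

D major

Triads of E minor (natural minor): E minor (i), F♯ diminished (ii°), G major (III), A minor (iv), B minor (v), C major (VI), D major (VII).
C minor (natural minor) shares 0: none.
B♭ minor (natural minor) shares 0: none.
D major shares 4: Em, G, Bm, D.
A major shares 2: Bm, D.
The most common triads (4) are shared with D major.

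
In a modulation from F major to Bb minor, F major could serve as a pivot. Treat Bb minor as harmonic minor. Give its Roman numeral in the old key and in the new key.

I in F major; V in Bb minor

The scale of F major is F G A Bb C D E; F is degree 1, and the triad built there (F-A-C) is major, so it is I.
The scale of Bb minor (harmonic minor) is Bb C Db Eb F Gb A; F is degree 5, and the triad built there (F-A-C) is major, so it is V.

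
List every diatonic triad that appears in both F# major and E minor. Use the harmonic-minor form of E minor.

B

Triads in F# major: F# (I), G#m (ii), A#m (iii), B (IV), C# (V), D#m (vi), E#dim (vii°).
Triads in E minor (harmonic minor): Em (i), F#dim (ii°), Gaug (III+), Am (iv), B (V), C (VI), D#dim (vii°).
Shared triads with their functions: B (IV in F# major, V in E minor).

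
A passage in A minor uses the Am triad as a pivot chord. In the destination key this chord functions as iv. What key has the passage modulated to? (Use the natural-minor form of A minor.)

E minor

The numeral iv denotes a minor triad on scale degree 4. With A on degree 4, the tonic of the new key is E.
Degree 4 carries a minor triad in minor keys, so the destination is E minor.
Check: the diatonic triads of E minor (natural minor) are Em (i), F♯dim (ii°), G (III), Am (iv), Bm (v), C (VI), D (VII) — Am is indeed iv.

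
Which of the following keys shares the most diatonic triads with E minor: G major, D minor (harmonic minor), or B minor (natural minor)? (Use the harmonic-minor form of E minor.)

Triads of E minor (harmonic minor): Em (i), F#dim (ii°), Gaug (III+), Am (iv), B (V), C (VI), D#dim (vii°).
G major shares 4: Em, F#dim, Am, C.
D minor (harmonic minor) shares 0: none.
B minor (natural minor) shares 1: Em.
The most common triads (4) are shared with G major.

G major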